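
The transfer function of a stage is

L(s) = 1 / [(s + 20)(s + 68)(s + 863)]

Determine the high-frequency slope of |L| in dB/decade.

-60 dB/decade

Each pole contributes −20 dB/decade at high frequency; each zero contributes +20 dB/decade.
Net: 0 zero(s) − 3 pole(s) → -60 dB/decade.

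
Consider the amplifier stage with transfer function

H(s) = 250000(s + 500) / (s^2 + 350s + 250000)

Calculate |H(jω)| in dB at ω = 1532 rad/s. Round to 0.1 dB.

45.4 dB

At s = jω = j1532:
zero (s+500): 500 + j1532 → |·| = √(500²+1532²) = √2597024 ≈ 1611.5, ∠ = arctan(1532/500) ≈ 71.92°
quadratic: (j1532)² + 350·j1532 + 250000 = -2097024 + j536200 → |·| ≈ 2.1645e+06, ∠ ≈ 165.66°
|H| = 250000 · 1611.5 / 2.1645e+06 ≈ 186.13
Gain = 20 log₁₀(186.13) ≈ 45.40 dB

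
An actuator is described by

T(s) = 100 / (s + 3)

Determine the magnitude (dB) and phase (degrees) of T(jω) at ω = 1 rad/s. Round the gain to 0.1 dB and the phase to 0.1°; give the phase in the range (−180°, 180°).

30.0 dB, -18.4°

At s = jω = j1:
pole (s+3): 3 + j1 → |·| = √(3²+1²) = √10 ≈ 3.1623, ∠ = arctan(1/3) ≈ 18.43°
|T| = 100 / 3.1623 ≈ 31.623
Gain = 20 log₁₀(31.623) ≈ 30.00 dB
∠T = 0.00° − 18.43° = -18.43°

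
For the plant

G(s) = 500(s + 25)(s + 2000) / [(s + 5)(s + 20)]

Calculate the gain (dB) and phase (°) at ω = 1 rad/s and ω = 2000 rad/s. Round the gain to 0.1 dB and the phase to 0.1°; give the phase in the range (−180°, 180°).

ω = 1: 107.8 dB, -11.9°; ω = 2000: 57.0 dB, -45.0°

At s = jω = j1:
zero (s+25): 25 + j1 → |·| = √(25²+1²) = √626 ≈ 25.02, ∠ = arctan(1/25) ≈ 2.29°
zero (s+2000): 2000 + j1 → |·| = √(2000²+1²) = √4000001 ≈ 2000, ∠ = arctan(1/2000) ≈ 0.03°
pole (s+5): 5 + j1 → |·| = √(5²+1²) = √26 ≈ 5.099, ∠ = arctan(1/5) ≈ 11.31°
pole (s+20): 20 + j1 → |·| = √(20²+1²) = √401 ≈ 20.025, ∠ = arctan(1/20) ≈ 2.86°
|G| = 500 · 50040 / 102.11 ≈ 2.4503e+05
Gain = 20 log₁₀(2.4503e+05) ≈ 107.78 dB
∠G = 2.32° − 14.17° = -11.85°

At s = jω = j2000:
zero (s+25): 25 + j2000 → |·| = √(25²+2000²) = √4000625 ≈ 2000.2, ∠ = arctan(2000/25) ≈ 89.28°
zero (s+2000): 2000 + j2000 → |·| = √(2000²+2000²) = √8000000 ≈ 2828.4, ∠ = arctan(2000/2000) ≈ 45.00°
pole (s+5): 5 + j2000 → |·| = √(5²+2000²) = √4000025 ≈ 2000, ∠ = arctan(2000/5) ≈ 89.86°
pole (s+20): 20 + j2000 → |·| = √(20²+2000²) = √4000400 ≈ 2000.1, ∠ = arctan(2000/20) ≈ 89.43°
|G| = 500 · 5.6574e+06 / 4.0002e+06 ≈ 707.14
Gain = 20 log₁₀(707.14) ≈ 56.99 dB
∠G = 134.28° − 179.29° = -45.01°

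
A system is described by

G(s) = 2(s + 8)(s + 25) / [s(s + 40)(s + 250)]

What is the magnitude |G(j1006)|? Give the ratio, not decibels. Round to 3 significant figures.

At s = jω = j1006:
zero (s+8): 8 + j1006 → |·| = √(8²+1006²) = √1012100 ≈ 1006, ∠ = arctan(1006/8) ≈ 89.54°
zero (s+25): 25 + j1006 → |·| = √(25²+1006²) = √1012661 ≈ 1006.3, ∠ = arctan(1006/25) ≈ 88.58°
pole (s+40): 40 + j1006 → |·| = √(40²+1006²) = √1013636 ≈ 1006.8, ∠ = arctan(1006/40) ≈ 87.72°
pole (s+250): 250 + j1006 → |·| = √(250²+1006²) = √1074536 ≈ 1036.6, ∠ = arctan(1006/250) ≈ 76.04°
pole at origin: |s| = 1006, ∠ = 90.00° (in denominator)
|G| = 2 · 1.0123e+06 / 1.0499e+09 ≈ 0.0019284

0.00193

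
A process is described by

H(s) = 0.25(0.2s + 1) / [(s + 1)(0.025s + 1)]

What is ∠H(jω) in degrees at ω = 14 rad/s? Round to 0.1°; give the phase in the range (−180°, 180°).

At ω = 14 rad/s:
zero (1 + j14·0.2) = 1 + j2.8 → |·| ≈ 2.9732, ∠ ≈ 70.35°
pole (1 + j14·1) = 1 + j14 → |·| ≈ 14.036, ∠ ≈ 85.91°
pole (1 + j14·0.025) = 1 + j0.35 → |·| ≈ 1.0595, ∠ ≈ 19.29°
∠H = (70.35°) − (85.91° + 19.29°) = -34.85°

-34.9°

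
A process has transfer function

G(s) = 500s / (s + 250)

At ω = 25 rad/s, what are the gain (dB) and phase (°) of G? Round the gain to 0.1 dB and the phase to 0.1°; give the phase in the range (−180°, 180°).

33.9 dB, 84.3°

At s = jω = j25:
zero at origin: s = j25 → |·| = 25, ∠ = 90.00°
pole (s+250): 250 + j25 → |·| = √(250²+25²) = √63125 ≈ 251.25, ∠ = arctan(25/250) ≈ 5.71°
|G| = 500 · 25 / 251.25 ≈ 49.751
Gain = 20 log₁₀(49.751) ≈ 33.94 dB
∠G = 90.00° − 5.71° = 84.29°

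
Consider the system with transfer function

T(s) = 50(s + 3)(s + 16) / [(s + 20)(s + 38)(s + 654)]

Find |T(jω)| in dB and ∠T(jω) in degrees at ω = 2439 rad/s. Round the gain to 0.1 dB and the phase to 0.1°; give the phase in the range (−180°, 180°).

-34.1 dB, -74.1°

At s = jω = j2439:
zero (s+3): 3 + j2439 → |·| = √(3²+2439²) = √5948730 ≈ 2439, ∠ = arctan(2439/3) ≈ 89.93°
zero (s+16): 16 + j2439 → |·| = √(16²+2439²) = √5948977 ≈ 2439.1, ∠ = arctan(2439/16) ≈ 89.62°
pole (s+20): 20 + j2439 → |·| = √(20²+2439²) = √5949121 ≈ 2439.1, ∠ = arctan(2439/20) ≈ 89.53°
pole (s+38): 38 + j2439 → |·| = √(38²+2439²) = √5950165 ≈ 2439.3, ∠ = arctan(2439/38) ≈ 89.11°
pole (s+654): 654 + j2439 → |·| = √(654²+2439²) = √6376437 ≈ 2525.2, ∠ = arctan(2439/654) ≈ 74.99°
|T| = 50 · 5.949e+06 / 1.5024e+10 ≈ 0.019798
Gain = 20 log₁₀(0.019798) ≈ -34.07 dB
∠T = 179.55° − 253.63° = -74.08°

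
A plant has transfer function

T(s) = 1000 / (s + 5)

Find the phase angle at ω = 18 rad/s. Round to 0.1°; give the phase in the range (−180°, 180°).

-74.5°

Substitute s = j18:
Numerator: 1000 = 1000 + j0
Denominator: (j18) + 5 = 5 + j18
|N| = √(1000² + 0²) ≈ 1000, ∠N ≈ 0.00°
|D| = √(5² + 18²) ≈ 18.682, ∠D ≈ 74.48°
∠T = 0.00° − 74.48° = -74.48°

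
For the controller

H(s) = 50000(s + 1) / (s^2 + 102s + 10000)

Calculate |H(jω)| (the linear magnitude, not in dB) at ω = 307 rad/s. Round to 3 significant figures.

At s = jω = j307:
zero (s+1): 1 + j307 → |·| = √(1²+307²) = √94250 ≈ 307, ∠ = arctan(307/1) ≈ 89.81°
quadratic: (j307)² + 102·j307 + 10000 = -84249 + j31314 → |·| ≈ 89880, ∠ ≈ 159.61°
|H| = 50000 · 307 / 89880 ≈ 170.78

171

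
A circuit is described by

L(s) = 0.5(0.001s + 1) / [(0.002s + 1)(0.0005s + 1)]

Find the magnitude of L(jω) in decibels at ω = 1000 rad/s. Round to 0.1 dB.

-11.0 dB

At ω = 1000 rad/s:
zero (1 + j1000·0.001) = 1 + j1 → |·| ≈ 1.4142, ∠ ≈ 45.00°
pole (1 + j1000·0.002) = 1 + j2 → |·| ≈ 2.2361, ∠ ≈ 63.43°
pole (1 + j1000·0.0005) = 1 + j0.5 → |·| ≈ 1.118, ∠ ≈ 26.57°
|L| = 0.5 · 1.4142 / (2.2361 · 1.118) ≈ 0.28284
Gain = 20 log₁₀(0.28284) ≈ -10.97 dB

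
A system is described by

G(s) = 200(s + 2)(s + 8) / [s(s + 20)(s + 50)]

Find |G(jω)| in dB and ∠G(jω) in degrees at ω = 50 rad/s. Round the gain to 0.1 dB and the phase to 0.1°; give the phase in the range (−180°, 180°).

At s = jω = j50:
zero (s+2): 2 + j50 → |·| = √(2²+50²) = √2504 ≈ 50.04, ∠ = arctan(50/2) ≈ 87.71°
zero (s+8): 8 + j50 → |·| = √(8²+50²) = √2564 ≈ 50.636, ∠ = arctan(50/8) ≈ 80.91°
pole (s+20): 20 + j50 → |·| = √(20²+50²) = √2900 ≈ 53.852, ∠ = arctan(50/20) ≈ 68.20°
pole (s+50): 50 + j50 → |·| = √(50²+50²) = √5000 ≈ 70.711, ∠ = arctan(50/50) ≈ 45.00°
pole at origin: |s| = 50, ∠ = 90.00° (in denominator)
|G| = 200 · 2533.8 / 1.904e+05 ≈ 2.6616
Gain = 20 log₁₀(2.6616) ≈ 8.50 dB
∠G = 168.62° − 203.20° = -34.58°

8.5 dB, -34.6°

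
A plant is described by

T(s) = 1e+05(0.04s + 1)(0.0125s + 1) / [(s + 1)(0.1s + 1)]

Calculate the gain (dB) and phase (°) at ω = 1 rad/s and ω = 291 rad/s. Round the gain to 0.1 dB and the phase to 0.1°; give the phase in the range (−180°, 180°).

ω = 1: 97.0 dB, -47.7°; ω = 291: 54.3 dB, -18.1°

At ω = 1 rad/s:
zero (1 + j1·0.04) = 1 + j0.04 → |·| ≈ 1.0008, ∠ ≈ 2.29°
zero (1 + j1·0.0125) = 1 + j0.0125 → |·| ≈ 1.0001, ∠ ≈ 0.72°
pole (1 + j1·1) = 1 + j1 → |·| ≈ 1.4142, ∠ ≈ 45.00°
pole (1 + j1·0.1) = 1 + j0.1 → |·| ≈ 1.005, ∠ ≈ 5.71°
|T| = 1e+05 · 1.0008 · 1.0001 / (1.4142 · 1.005) ≈ 70423
Gain = 20 log₁₀(70423) ≈ 96.95 dB
∠T = (2.29° + 0.72°) − (45.00° + 5.71°) = -47.70°

At ω = 291 rad/s:
zero (1 + j291·0.04) = 1 + j11.64 → |·| ≈ 11.683, ∠ ≈ 85.09°
zero (1 + j291·0.0125) = 1 + j3.6375 → |·| ≈ 3.7725, ∠ ≈ 74.63°
pole (1 + j291·1) = 1 + j291 → |·| ≈ 291, ∠ ≈ 89.80°
pole (1 + j291·0.1) = 1 + j29.1 → |·| ≈ 29.117, ∠ ≈ 88.03°
|T| = 1e+05 · 11.683 · 3.7725 / (291 · 29.117) ≈ 520.17
Gain = 20 log₁₀(520.17) ≈ 54.32 dB
∠T = (85.09° + 74.63°) − (89.80° + 88.03°) = -18.11°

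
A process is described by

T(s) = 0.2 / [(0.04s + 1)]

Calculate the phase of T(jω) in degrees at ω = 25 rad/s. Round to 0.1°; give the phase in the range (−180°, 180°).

-45.0°

At ω = 25 rad/s:
pole (1 + j25·0.04) = 1 + j1 → |·| ≈ 1.4142, ∠ ≈ 45.00°
∠T = (0°) − (45.00°) = -45.00°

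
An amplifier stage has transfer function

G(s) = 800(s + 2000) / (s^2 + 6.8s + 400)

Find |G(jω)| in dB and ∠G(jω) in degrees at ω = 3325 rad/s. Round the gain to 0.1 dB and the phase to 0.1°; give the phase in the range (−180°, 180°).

At s = jω = j3325:
zero (s+2000): 2000 + j3325 → |·| = √(2000²+3325²) = √15055625 ≈ 3880.2, ∠ = arctan(3325/2000) ≈ 58.97°
quadratic: (j3325)² + 6.8·j3325 + 400 = -11055225 + j22610 → |·| ≈ 1.1055e+07, ∠ ≈ 179.88°
|G| = 800 · 3880.2 / 1.1055e+07 ≈ 0.28079
Gain = 20 log₁₀(0.28079) ≈ -11.03 dB
∠G = 58.97° − 179.88° = -120.91°

-11.0 dB, -120.9°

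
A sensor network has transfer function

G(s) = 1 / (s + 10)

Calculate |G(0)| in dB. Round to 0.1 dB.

-20.0 dB

G(0) = 1 / 10 = 0.1
20 log₁₀(0.1) ≈ -20.00 dB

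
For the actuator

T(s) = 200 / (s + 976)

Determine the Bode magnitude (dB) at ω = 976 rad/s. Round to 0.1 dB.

Substitute s = j976:
Numerator: 200 = 200 + j0
Denominator: (j976) + 976 = 976 + j976
|N| = √(200² + 0²) ≈ 200, ∠N ≈ 0.00°
|D| = √(976² + 976²) ≈ 1380.3, ∠D ≈ 45.00°
|T| = 200 / 1380.3 ≈ 0.1449
Gain = 20 log₁₀(0.1449) ≈ -16.78 dB

-16.8 dB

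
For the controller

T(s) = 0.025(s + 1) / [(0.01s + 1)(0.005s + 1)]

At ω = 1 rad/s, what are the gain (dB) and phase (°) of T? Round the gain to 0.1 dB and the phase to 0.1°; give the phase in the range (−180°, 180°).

At ω = 1 rad/s:
zero (1 + j1·1) = 1 + j1 → |·| ≈ 1.4142, ∠ ≈ 45.00°
pole (1 + j1·0.01) = 1 + j0.01 → |·| ≈ 1, ∠ ≈ 0.57°
pole (1 + j1·0.005) = 1 + j0.005 → |·| ≈ 1, ∠ ≈ 0.29°
|T| = 0.025 · 1.4142 / (1 · 1) ≈ 0.035355
Gain = 20 log₁₀(0.035355) ≈ -29.03 dB
∠T = (45.00°) − (0.57° + 0.29°) = 44.14°

-29.0 dB, 44.1°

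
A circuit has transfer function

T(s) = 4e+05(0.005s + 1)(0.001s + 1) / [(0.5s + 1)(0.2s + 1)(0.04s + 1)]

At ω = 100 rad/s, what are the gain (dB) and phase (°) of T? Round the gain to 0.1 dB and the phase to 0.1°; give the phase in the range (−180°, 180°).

40.7 dB, 140.3°

At ω = 100 rad/s:
zero (1 + j100·0.005) = 1 + j0.5 → |·| ≈ 1.118, ∠ ≈ 26.57°
zero (1 + j100·0.001) = 1 + j0.1 → |·| ≈ 1.005, ∠ ≈ 5.71°
pole (1 + j100·0.5) = 1 + j50 → |·| ≈ 50.01, ∠ ≈ 88.85°
pole (1 + j100·0.2) = 1 + j20 → |·| ≈ 20.025, ∠ ≈ 87.14°
pole (1 + j100·0.04) = 1 + j4 → |·| ≈ 4.1231, ∠ ≈ 75.96°
|T| = 4e+05 · 1.118 · 1.005 / (50.01 · 20.025 · 4.1231) ≈ 108.85
Gain = 20 log₁₀(108.85) ≈ 40.74 dB
∠T = (26.57° + 5.71°) − (88.85° + 87.14° + 75.96°) = -219.67° ≡ 140.33° (principal value)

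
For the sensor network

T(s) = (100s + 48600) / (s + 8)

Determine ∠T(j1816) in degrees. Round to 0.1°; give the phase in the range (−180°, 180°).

Substitute s = j1816:
Numerator: 100(j1816) + 48600 = 48600 + j181600
Denominator: (j1816) + 8 = 8 + j1816
|N| = √(48600² + 181600²) ≈ 1.8799e+05, ∠N ≈ 75.02°
|D| = √(8² + 1816²) ≈ 1816, ∠D ≈ 89.75°
∠T = 75.02° − 89.75° = -14.73°

-14.7°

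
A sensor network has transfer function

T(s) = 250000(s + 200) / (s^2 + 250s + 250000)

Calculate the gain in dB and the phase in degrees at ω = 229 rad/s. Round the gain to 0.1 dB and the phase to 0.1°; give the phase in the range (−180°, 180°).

51.4 dB, 32.7°

At s = jω = j229:
zero (s+200): 200 + j229 → |·| = √(200²+229²) = √92441 ≈ 304.04, ∠ = arctan(229/200) ≈ 48.87°
quadratic: (j229)² + 250·j229 + 250000 = 197559 + j57250 → |·| ≈ 2.0569e+05, ∠ ≈ 16.16°
|T| = 250000 · 304.04 / 2.0569e+05 ≈ 369.54
Gain = 20 log₁₀(369.54) ≈ 51.35 dB
∠T = 48.87° − 16.16° = 32.71°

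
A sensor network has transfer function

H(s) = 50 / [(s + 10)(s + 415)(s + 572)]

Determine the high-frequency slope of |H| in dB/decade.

Each pole contributes −20 dB/decade at high frequency; each zero contributes +20 dB/decade.
Net: 0 zero(s) − 3 pole(s) → -60 dB/decade.

-60 dB/decade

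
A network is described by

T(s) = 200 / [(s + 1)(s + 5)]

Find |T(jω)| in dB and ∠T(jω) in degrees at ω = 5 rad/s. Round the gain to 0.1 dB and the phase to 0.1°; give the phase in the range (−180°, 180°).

At s = jω = j5:
pole (s+1): 1 + j5 → |·| = √(1²+5²) = √26 ≈ 5.099, ∠ = arctan(5/1) ≈ 78.69°
pole (s+5): 5 + j5 → |·| = √(5²+5²) = √50 ≈ 7.0711, ∠ = arctan(5/5) ≈ 45.00°
|T| = 200 / 36.056 ≈ 5.5469
Gain = 20 log₁₀(5.5469) ≈ 14.88 dB
∠T = 0.00° − 123.69° = -123.69°

14.9 dB, -123.7°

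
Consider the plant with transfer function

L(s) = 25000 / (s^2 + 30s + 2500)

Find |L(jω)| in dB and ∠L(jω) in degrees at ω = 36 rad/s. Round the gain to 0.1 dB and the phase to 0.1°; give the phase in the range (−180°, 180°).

23.8 dB, -41.9°

At s = jω = j36:
quadratic: (j36)² + 30·j36 + 2500 = 1204 + j1080 → |·| ≈ 1617.4, ∠ ≈ 41.89°
|L| = 25000 / 1617.4 ≈ 15.457
Gain = 20 log₁₀(15.457) ≈ 23.78 dB
∠L = 0.00° − 41.89° = -41.89°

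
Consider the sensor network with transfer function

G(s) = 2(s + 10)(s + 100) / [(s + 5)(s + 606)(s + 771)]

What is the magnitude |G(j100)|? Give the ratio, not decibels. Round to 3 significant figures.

0.000595

At s = jω = j100:
zero (s+10): 10 + j100 → |·| = √(10²+100²) = √10100 ≈ 100.5, ∠ = arctan(100/10) ≈ 84.29°
zero (s+100): 100 + j100 → |·| = √(100²+100²) = √20000 ≈ 141.42, ∠ = arctan(100/100) ≈ 45.00°
pole (s+5): 5 + j100 → |·| = √(5²+100²) = √10025 ≈ 100.12, ∠ = arctan(100/5) ≈ 87.14°
pole (s+606): 606 + j100 → |·| = √(606²+100²) = √377236 ≈ 614.2, ∠ = arctan(100/606) ≈ 9.37°
pole (s+771): 771 + j100 → |·| = √(771²+100²) = √604441 ≈ 777.46, ∠ = arctan(100/771) ≈ 7.39°
|G| = 2 · 14213 / 4.7809e+07 ≈ 0.00059457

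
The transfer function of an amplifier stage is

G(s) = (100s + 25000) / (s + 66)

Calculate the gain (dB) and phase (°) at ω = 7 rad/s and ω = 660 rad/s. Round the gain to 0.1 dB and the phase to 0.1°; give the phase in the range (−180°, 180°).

Substitute s = j7:
Numerator: 100(j7) + 25000 = 25000 + j700
Denominator: (j7) + 66 = 66 + j7
|N| = √(25000² + 700²) ≈ 25010, ∠N ≈ 1.60°
|D| = √(66² + 7²) ≈ 66.37, ∠D ≈ 6.05°
|G| = 25010 / 66.37 ≈ 376.83
Gain = 20 log₁₀(376.83) ≈ 51.52 dB
∠G = 1.60° − 6.05° = -4.45°

Substitute s = j660:
Numerator: 100(j660) + 25000 = 25000 + j66000
Denominator: (j660) + 66 = 66 + j660
|N| = √(25000² + 66000²) ≈ 70576, ∠N ≈ 69.25°
|D| = √(66² + 660²) ≈ 663.29, ∠D ≈ 84.29°
|G| = 70576 / 663.29 ≈ 106.4
Gain = 20 log₁₀(106.4) ≈ 40.54 dB
∠G = 69.25° − 84.29° = -15.04°

ω = 7: 51.5 dB, -4.5°; ω = 660: 40.5 dB, -15.0°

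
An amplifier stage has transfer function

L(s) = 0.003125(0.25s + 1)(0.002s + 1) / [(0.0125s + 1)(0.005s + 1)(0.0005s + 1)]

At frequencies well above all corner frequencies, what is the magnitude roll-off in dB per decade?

Each pole contributes −20 dB/decade at high frequency; each zero contributes +20 dB/decade.
Net: 2 zero(s) − 3 pole(s) → -20 dB/decade.

-20 dB/decade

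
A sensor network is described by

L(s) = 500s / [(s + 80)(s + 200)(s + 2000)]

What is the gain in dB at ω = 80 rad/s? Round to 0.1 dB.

-61.7 dB

At s = jω = j80:
zero at origin: s = j80 → |·| = 80, ∠ = 90.00°
pole (s+80): 80 + j80 → |·| = √(80²+80²) = √12800 ≈ 113.14, ∠ = arctan(80/80) ≈ 45.00°
pole (s+200): 200 + j80 → |·| = √(200²+80²) = √46400 ≈ 215.41, ∠ = arctan(80/200) ≈ 21.80°
pole (s+2000): 2000 + j80 → |·| = √(2000²+80²) = √4006400 ≈ 2001.6, ∠ = arctan(80/2000) ≈ 2.29°
|L| = 500 · 80 / 4.8782e+07 ≈ 0.00081997
Gain = 20 log₁₀(0.00081997) ≈ -61.72 dB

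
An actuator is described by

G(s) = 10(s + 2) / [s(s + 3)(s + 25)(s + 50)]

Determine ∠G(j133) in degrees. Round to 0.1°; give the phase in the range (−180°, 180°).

121.7°

At s = jω = j133:
zero (s+2): 2 + j133 → |·| = √(2²+133²) = √17693 ≈ 133.02, ∠ = arctan(133/2) ≈ 89.14°
pole (s+3): 3 + j133 → |·| = √(3²+133²) = √17698 ≈ 133.03, ∠ = arctan(133/3) ≈ 88.71°
pole (s+25): 25 + j133 → |·| = √(25²+133²) = √18314 ≈ 135.33, ∠ = arctan(133/25) ≈ 79.35°
pole (s+50): 50 + j133 → |·| = √(50²+133²) = √20189 ≈ 142.09, ∠ = arctan(133/50) ≈ 69.40°
pole at origin: |s| = 133, ∠ = 90.00° (in denominator)
∠G = 89.14° − 327.46° = -238.32° ≡ 121.68° (principal value)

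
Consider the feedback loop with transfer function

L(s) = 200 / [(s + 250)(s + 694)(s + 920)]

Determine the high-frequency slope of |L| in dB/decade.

-60 dB/decade

Each pole contributes −20 dB/decade at high frequency; each zero contributes +20 dB/decade.
Net: 0 zero(s) − 3 pole(s) → -60 dB/decade.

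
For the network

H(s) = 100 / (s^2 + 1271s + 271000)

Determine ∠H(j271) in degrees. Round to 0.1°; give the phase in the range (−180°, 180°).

Substitute s = j271:
Numerator: 100 = 100 + j0
Denominator: (j271)^2 + 1271(j271) + 271000 = 197559 + j344441
|N| = √(100² + 0²) ≈ 100, ∠N ≈ 0.00°
|D| = √(197559² + 344441²) ≈ 3.9708e+05, ∠D ≈ 60.16°
∠H = 0.00° − 60.16° = -60.16°

-60.2°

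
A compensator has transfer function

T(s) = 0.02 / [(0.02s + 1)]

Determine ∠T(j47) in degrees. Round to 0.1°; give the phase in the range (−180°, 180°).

-43.2°

At ω = 47 rad/s:
pole (1 + j47·0.02) = 1 + j0.94 → |·| ≈ 1.3724, ∠ ≈ 43.23°
∠T = (0°) − (43.23°) = -43.23°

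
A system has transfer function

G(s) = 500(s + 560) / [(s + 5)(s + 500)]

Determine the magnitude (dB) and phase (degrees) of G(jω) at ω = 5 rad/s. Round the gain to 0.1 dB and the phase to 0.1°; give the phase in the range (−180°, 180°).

38.0 dB, -45.1°

At s = jω = j5:
zero (s+560): 560 + j5 → |·| = √(560²+5²) = √313625 ≈ 560.02, ∠ = arctan(5/560) ≈ 0.51°
pole (s+5): 5 + j5 → |·| = √(5²+5²) = √50 ≈ 7.0711, ∠ = arctan(5/5) ≈ 45.00°
pole (s+500): 500 + j5 → |·| = √(500²+5²) = √250025 ≈ 500.02, ∠ = arctan(5/500) ≈ 0.57°
|G| = 500 · 560.02 / 3535.7 ≈ 79.195
Gain = 20 log₁₀(79.195) ≈ 37.97 dB
∠G = 0.51° − 45.57° = -45.06°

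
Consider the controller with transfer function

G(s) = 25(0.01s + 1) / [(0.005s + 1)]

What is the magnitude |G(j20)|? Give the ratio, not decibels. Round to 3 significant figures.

25.4

At ω = 20 rad/s:
zero (1 + j20·0.01) = 1 + j0.2 → |·| ≈ 1.0198, ∠ ≈ 11.31°
pole (1 + j20·0.005) = 1 + j0.1 → |·| ≈ 1.005, ∠ ≈ 5.71°
|G| = 25 · 1.0198 / (1.005) ≈ 25.368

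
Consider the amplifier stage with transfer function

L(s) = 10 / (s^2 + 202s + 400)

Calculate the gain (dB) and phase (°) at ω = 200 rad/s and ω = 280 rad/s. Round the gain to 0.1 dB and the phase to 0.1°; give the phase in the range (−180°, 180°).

Substitute s = j200:
Numerator: 10 = 10 + j0
Denominator: (j200)^2 + 202(j200) + 400 = -39600 + j40400
|N| = √(10² + 0²) ≈ 10, ∠N ≈ 0.00°
|D| = √(39600² + 40400²) ≈ 56571, ∠D ≈ 134.43°
|L| = 10 / 56571 ≈ 0.00017677
Gain = 20 log₁₀(0.00017677) ≈ -75.05 dB
∠L = 0.00° − 134.43° = -134.43°

Substitute s = j280:
Numerator: 10 = 10 + j0
Denominator: (j280)^2 + 202(j280) + 400 = -78000 + j56560
|N| = √(10² + 0²) ≈ 10, ∠N ≈ 0.00°
|D| = √(78000² + 56560²) ≈ 96349, ∠D ≈ 144.05°
|L| = 10 / 96349 ≈ 0.00010379
Gain = 20 log₁₀(0.00010379) ≈ -79.68 dB
∠L = 0.00° − 144.05° = -144.05°

ω = 200: -75.1 dB, -134.4°; ω = 280: -79.7 dB, -144.1°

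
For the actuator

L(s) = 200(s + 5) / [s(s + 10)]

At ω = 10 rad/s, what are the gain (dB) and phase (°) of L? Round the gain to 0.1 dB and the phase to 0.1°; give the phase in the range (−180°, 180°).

At s = jω = j10:
zero (s+5): 5 + j10 → |·| = √(5²+10²) = √125 ≈ 11.18, ∠ = arctan(10/5) ≈ 63.43°
pole (s+10): 10 + j10 → |·| = √(10²+10²) = √200 ≈ 14.142, ∠ = arctan(10/10) ≈ 45.00°
pole at origin: |s| = 10, ∠ = 90.00° (in denominator)
|L| = 200 · 11.18 / 141.42 ≈ 15.811
Gain = 20 log₁₀(15.811) ≈ 23.98 dB
∠L = 63.43° − 135.00° = -71.57°

24.0 dB, -71.6°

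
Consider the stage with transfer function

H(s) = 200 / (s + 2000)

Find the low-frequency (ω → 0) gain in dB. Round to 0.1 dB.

H(0) = 200 / (2000) = 0.1
20 log₁₀(0.1) ≈ -20.00 dB

-20.0 dB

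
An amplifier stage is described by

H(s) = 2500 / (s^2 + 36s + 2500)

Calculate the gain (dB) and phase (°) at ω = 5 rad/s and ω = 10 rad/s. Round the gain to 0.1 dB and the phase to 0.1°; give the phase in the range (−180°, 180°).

ω = 5: 0.1 dB, -4.2°; ω = 10: 0.3 dB, -8.5°

At s = jω = j5:
quadratic: (j5)² + 36·j5 + 2500 = 2475 + j180 → |·| ≈ 2481.5, ∠ ≈ 4.16°
|H| = 2500 / 2481.5 ≈ 1.0075
Gain = 20 log₁₀(1.0075) ≈ 0.06 dB
∠H = 0.00° − 4.16° = -4.16°

At s = jω = j10:
quadratic: (j10)² + 36·j10 + 2500 = 2400 + j360 → |·| ≈ 2426.8, ∠ ≈ 8.53°
|H| = 2500 / 2426.8 ≈ 1.0302
Gain = 20 log₁₀(1.0302) ≈ 0.26 dB
∠H = 0.00° − 8.53° = -8.53°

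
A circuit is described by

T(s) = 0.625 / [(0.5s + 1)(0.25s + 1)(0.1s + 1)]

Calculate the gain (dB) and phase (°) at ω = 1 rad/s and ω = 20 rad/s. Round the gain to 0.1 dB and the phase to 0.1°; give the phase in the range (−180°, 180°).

At ω = 1 rad/s:
pole (1 + j1·0.5) = 1 + j0.5 → |·| ≈ 1.118, ∠ ≈ 26.57°
pole (1 + j1·0.25) = 1 + j0.25 → |·| ≈ 1.0308, ∠ ≈ 14.04°
pole (1 + j1·0.1) = 1 + j0.1 → |·| ≈ 1.005, ∠ ≈ 5.71°
|T| = 0.625 · 1 / (1.118 · 1.0308 · 1.005) ≈ 0.53963
Gain = 20 log₁₀(0.53963) ≈ -5.36 dB
∠T = (0°) − (26.57° + 14.04° + 5.71°) = -46.32°

At ω = 20 rad/s:
pole (1 + j20·0.5) = 1 + j10 → |·| ≈ 10.05, ∠ ≈ 84.29°
pole (1 + j20·0.25) = 1 + j5 → |·| ≈ 5.099, ∠ ≈ 78.69°
pole (1 + j20·0.1) = 1 + j2 → |·| ≈ 2.2361, ∠ ≈ 63.43°
|T| = 0.625 · 1 / (10.05 · 5.099 · 2.2361) ≈ 0.0054543
Gain = 20 log₁₀(0.0054543) ≈ -45.27 dB
∠T = (0°) − (84.29° + 78.69° + 63.43°) = -226.41° ≡ 133.59° (principal value)

ω = 1: -5.4 dB, -46.3°; ω = 20: -45.3 dB, 133.6°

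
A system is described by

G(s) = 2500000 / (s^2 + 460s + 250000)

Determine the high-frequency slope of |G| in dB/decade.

Each pole contributes −20 dB/decade at high frequency; each zero contributes +20 dB/decade.
Net: 0 zero(s) − 2 pole(s) → -40 dB/decade.

-40 dB/decade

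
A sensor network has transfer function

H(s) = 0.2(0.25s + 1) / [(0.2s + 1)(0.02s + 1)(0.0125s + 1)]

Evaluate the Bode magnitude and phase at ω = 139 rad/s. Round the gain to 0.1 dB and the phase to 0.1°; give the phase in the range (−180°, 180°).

At ω = 139 rad/s:
zero (1 + j139·0.25) = 1 + j34.75 → |·| ≈ 34.764, ∠ ≈ 88.35°
pole (1 + j139·0.2) = 1 + j27.8 → |·| ≈ 27.818, ∠ ≈ 87.94°
pole (1 + j139·0.02) = 1 + j2.78 → |·| ≈ 2.9544, ∠ ≈ 70.22°
pole (1 + j139·0.0125) = 1 + j1.7375 → |·| ≈ 2.0047, ∠ ≈ 60.08°
|H| = 0.2 · 34.764 / (27.818 · 2.9544 · 2.0047) ≈ 0.0422
Gain = 20 log₁₀(0.0422) ≈ -27.49 dB
∠H = (88.35°) − (87.94° + 70.22° + 60.08°) = -129.89°

-27.5 dB, -129.9°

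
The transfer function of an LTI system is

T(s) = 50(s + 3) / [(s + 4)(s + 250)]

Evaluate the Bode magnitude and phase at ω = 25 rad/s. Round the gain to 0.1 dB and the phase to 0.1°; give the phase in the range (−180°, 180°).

At s = jω = j25:
zero (s+3): 3 + j25 → |·| = √(3²+25²) = √634 ≈ 25.179, ∠ = arctan(25/3) ≈ 83.16°
pole (s+4): 4 + j25 → |·| = √(4²+25²) = √641 ≈ 25.318, ∠ = arctan(25/4) ≈ 80.91°
pole (s+250): 250 + j25 → |·| = √(250²+25²) = √63125 ≈ 251.25, ∠ = arctan(25/250) ≈ 5.71°
|T| = 50 · 25.179 / 6361.1 ≈ 0.19791
Gain = 20 log₁₀(0.19791) ≈ -14.07 dB
∠T = 83.16° − 86.62° = -3.46°

-14.1 dB, -3.5°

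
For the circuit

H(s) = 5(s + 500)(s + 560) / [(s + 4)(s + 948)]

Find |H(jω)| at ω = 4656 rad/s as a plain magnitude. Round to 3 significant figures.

At s = jω = j4656:
zero (s+500): 500 + j4656 → |·| = √(500²+4656²) = √21928336 ≈ 4682.8, ∠ = arctan(4656/500) ≈ 83.87°
zero (s+560): 560 + j4656 → |·| = √(560²+4656²) = √21991936 ≈ 4689.6, ∠ = arctan(4656/560) ≈ 83.14°
pole (s+4): 4 + j4656 → |·| = √(4²+4656²) = √21678352 ≈ 4656, ∠ = arctan(4656/4) ≈ 89.95°
pole (s+948): 948 + j4656 → |·| = √(948²+4656²) = √22577040 ≈ 4751.5, ∠ = arctan(4656/948) ≈ 78.49°
|H| = 5 · 2.196e+07 / 2.2123e+07 ≈ 4.9632

4.96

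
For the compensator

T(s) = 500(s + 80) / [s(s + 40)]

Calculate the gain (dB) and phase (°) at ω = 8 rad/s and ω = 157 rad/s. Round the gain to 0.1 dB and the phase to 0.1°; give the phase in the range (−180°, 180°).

ω = 8: 41.8 dB, -95.6°; ω = 157: 10.8 dB, -102.7°

At s = jω = j8:
zero (s+80): 80 + j8 → |·| = √(80²+8²) = √6464 ≈ 80.399, ∠ = arctan(8/80) ≈ 5.71°
pole (s+40): 40 + j8 → |·| = √(40²+8²) = √1664 ≈ 40.792, ∠ = arctan(8/40) ≈ 11.31°
pole at origin: |s| = 8, ∠ = 90.00° (in denominator)
|T| = 500 · 80.399 / 326.34 ≈ 123.18
Gain = 20 log₁₀(123.18) ≈ 41.81 dB
∠T = 5.71° − 101.31° = -95.60°

At s = jω = j157:
zero (s+80): 80 + j157 → |·| = √(80²+157²) = √31049 ≈ 176.21, ∠ = arctan(157/80) ≈ 63.00°
pole (s+40): 40 + j157 → |·| = √(40²+157²) = √26249 ≈ 162.02, ∠ = arctan(157/40) ≈ 75.71°
pole at origin: |s| = 157, ∠ = 90.00° (in denominator)
|T| = 500 · 176.21 / 25437 ≈ 3.4637
Gain = 20 log₁₀(3.4637) ≈ 10.79 dB
∠T = 63.00° − 165.71° = -102.71°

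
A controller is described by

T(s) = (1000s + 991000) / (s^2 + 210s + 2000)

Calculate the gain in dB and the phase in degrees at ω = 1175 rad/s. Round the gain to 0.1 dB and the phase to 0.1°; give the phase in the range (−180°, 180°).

0.8 dB, -120.0°

Substitute s = j1175:
Numerator: 1000(j1175) + 991000 = 991000 + j1175000
Denominator: (j1175)^2 + 210(j1175) + 2000 = -1378625 + j246750
|N| = √(991000² + 1175000²) ≈ 1.5371e+06, ∠N ≈ 49.86°
|D| = √(1378625² + 246750²) ≈ 1.4005e+06, ∠D ≈ 169.85°
|T| = 1.5371e+06 / 1.4005e+06 ≈ 1.0975
Gain = 20 log₁₀(1.0975) ≈ 0.81 dB
∠T = 49.86° − 169.85° = -119.99°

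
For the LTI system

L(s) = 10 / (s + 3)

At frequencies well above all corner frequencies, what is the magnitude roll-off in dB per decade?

-20 dB/decade

Each pole contributes −20 dB/decade at high frequency; each zero contributes +20 dB/decade.
Net: 0 zero(s) − 1 pole(s) → -20 dB/decade.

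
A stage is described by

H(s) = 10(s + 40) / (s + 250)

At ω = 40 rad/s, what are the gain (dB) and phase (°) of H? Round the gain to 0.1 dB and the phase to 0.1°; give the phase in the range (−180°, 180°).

At s = jω = j40:
zero (s+40): 40 + j40 → |·| = √(40²+40²) = √3200 ≈ 56.569, ∠ = arctan(40/40) ≈ 45.00°
pole (s+250): 250 + j40 → |·| = √(250²+40²) = √64100 ≈ 253.18, ∠ = arctan(40/250) ≈ 9.09°
|H| = 10 · 56.569 / 253.18 ≈ 2.2343
Gain = 20 log₁₀(2.2343) ≈ 6.98 dB
∠H = 45.00° − 9.09° = 35.91°

7.0 dB, 35.9°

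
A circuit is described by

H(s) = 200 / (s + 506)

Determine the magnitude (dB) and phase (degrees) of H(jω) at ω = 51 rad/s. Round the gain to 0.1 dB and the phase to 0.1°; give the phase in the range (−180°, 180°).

Substitute s = j51:
Numerator: 200 = 200 + j0
Denominator: (j51) + 506 = 506 + j51
|N| = √(200² + 0²) ≈ 200, ∠N ≈ 0.00°
|D| = √(506² + 51²) ≈ 508.56, ∠D ≈ 5.76°
|H| = 200 / 508.56 ≈ 0.39327
Gain = 20 log₁₀(0.39327) ≈ -8.11 dB
∠H = 0.00° − 5.76° = -5.76°

-8.1 dB, -5.8°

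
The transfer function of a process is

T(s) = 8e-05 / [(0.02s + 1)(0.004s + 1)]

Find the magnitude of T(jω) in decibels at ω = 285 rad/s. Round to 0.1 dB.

At ω = 285 rad/s:
pole (1 + j285·0.02) = 1 + j5.7 → |·| ≈ 5.7871, ∠ ≈ 80.05°
pole (1 + j285·0.004) = 1 + j1.14 → |·| ≈ 1.5164, ∠ ≈ 48.74°
|T| = 8e-05 · 1 / (5.7871 · 1.5164) ≈ 9.1162e-06
Gain = 20 log₁₀(9.1162e-06) ≈ -100.80 dB

-100.8 dB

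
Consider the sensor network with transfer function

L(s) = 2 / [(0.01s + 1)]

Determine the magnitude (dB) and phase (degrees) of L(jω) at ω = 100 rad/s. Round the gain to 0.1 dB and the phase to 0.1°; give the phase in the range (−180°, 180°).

3.0 dB, -45.0°

At ω = 100 rad/s:
pole (1 + j100·0.01) = 1 + j1 → |·| ≈ 1.4142, ∠ ≈ 45.00°
|L| = 2 · 1 / (1.4142) ≈ 1.4142
Gain = 20 log₁₀(1.4142) ≈ 3.01 dB
∠L = (0°) − (45.00°) = -45.00°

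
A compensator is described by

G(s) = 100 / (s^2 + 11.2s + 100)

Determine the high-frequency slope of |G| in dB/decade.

-40 dB/decade

Each pole contributes −20 dB/decade at high frequency; each zero contributes +20 dB/decade.
Net: 0 zero(s) − 2 pole(s) → -40 dB/decade.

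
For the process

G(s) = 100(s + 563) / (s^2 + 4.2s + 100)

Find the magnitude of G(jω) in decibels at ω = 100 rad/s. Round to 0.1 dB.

At s = jω = j100:
zero (s+563): 563 + j100 → |·| = √(563²+100²) = √326969 ≈ 571.81, ∠ = arctan(100/563) ≈ 10.07°
quadratic: (j100)² + 4.2·j100 + 100 = -9900 + j420 → |·| ≈ 9908.9, ∠ ≈ 177.57°
|G| = 100 · 571.81 / 9908.9 ≈ 5.7707
Gain = 20 log₁₀(5.7707) ≈ 15.22 dB

15.2 dB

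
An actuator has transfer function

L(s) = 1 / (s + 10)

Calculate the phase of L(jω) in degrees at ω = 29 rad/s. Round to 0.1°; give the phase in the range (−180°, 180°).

-71.0°

Substitute s = j29:
Numerator: 1 = 1 + j0
Denominator: (j29) + 10 = 10 + j29
|N| = √(1² + 0²) ≈ 1, ∠N ≈ 0.00°
|D| = √(10² + 29²) ≈ 30.676, ∠D ≈ 70.97°
∠L = 0.00° − 70.97° = -70.97°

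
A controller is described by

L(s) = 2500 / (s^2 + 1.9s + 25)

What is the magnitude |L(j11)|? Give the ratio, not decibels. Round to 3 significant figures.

25.4

At s = jω = j11:
quadratic: (j11)² + 1.9·j11 + 25 = -96 + j20.9 → |·| ≈ 98.249, ∠ ≈ 167.72°
|L| = 2500 / 98.249 ≈ 25.446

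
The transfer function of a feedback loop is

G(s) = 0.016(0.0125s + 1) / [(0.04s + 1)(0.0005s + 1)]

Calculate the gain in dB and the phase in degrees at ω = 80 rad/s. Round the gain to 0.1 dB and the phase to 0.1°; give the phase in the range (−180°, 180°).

At ω = 80 rad/s:
zero (1 + j80·0.0125) = 1 + j1 → |·| ≈ 1.4142, ∠ ≈ 45.00°
pole (1 + j80·0.04) = 1 + j3.2 → |·| ≈ 3.3526, ∠ ≈ 72.65°
pole (1 + j80·0.0005) = 1 + j0.04 → |·| ≈ 1.0008, ∠ ≈ 2.29°
|G| = 0.016 · 1.4142 / (3.3526 · 1.0008) ≈ 0.0067438
Gain = 20 log₁₀(0.0067438) ≈ -43.42 dB
∠G = (45.00°) − (72.65° + 2.29°) = -29.94°

-43.4 dB, -29.9°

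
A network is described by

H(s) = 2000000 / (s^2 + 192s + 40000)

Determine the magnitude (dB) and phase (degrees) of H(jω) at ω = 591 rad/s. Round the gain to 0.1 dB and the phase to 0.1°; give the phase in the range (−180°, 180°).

15.7 dB, -159.9°

At s = jω = j591:
quadratic: (j591)² + 192·j591 + 40000 = -309281 + j113472 → |·| ≈ 3.2944e+05, ∠ ≈ 159.85°
|H| = 2000000 / 3.2944e+05 ≈ 6.0709
Gain = 20 log₁₀(6.0709) ≈ 15.67 dB
∠H = 0.00° − 159.85° = -159.85°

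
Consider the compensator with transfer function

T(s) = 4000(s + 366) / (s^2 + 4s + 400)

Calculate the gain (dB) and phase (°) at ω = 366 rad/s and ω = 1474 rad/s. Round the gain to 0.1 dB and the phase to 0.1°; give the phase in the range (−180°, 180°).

At s = jω = j366:
zero (s+366): 366 + j366 → |·| = √(366²+366²) = √267912 ≈ 517.6, ∠ = arctan(366/366) ≈ 45.00°
quadratic: (j366)² + 4·j366 + 400 = -133556 + j1464 → |·| ≈ 1.3356e+05, ∠ ≈ 179.37°
|T| = 4000 · 517.6 / 1.3356e+05 ≈ 15.502
Gain = 20 log₁₀(15.502) ≈ 23.81 dB
∠T = 45.00° − 179.37° = -134.37°

At s = jω = j1474:
zero (s+366): 366 + j1474 → |·| = √(366²+1474²) = √2306632 ≈ 1518.8, ∠ = arctan(1474/366) ≈ 76.06°
quadratic: (j1474)² + 4·j1474 + 400 = -2172276 + j5896 → |·| ≈ 2.1723e+06, ∠ ≈ 179.84°
|T| = 4000 · 1518.8 / 2.1723e+06 ≈ 2.7967
Gain = 20 log₁₀(2.7967) ≈ 8.93 dB
∠T = 76.06° − 179.84° = -103.78°

ω = 366: 23.8 dB, -134.4°; ω = 1474: 8.9 dB, -103.8°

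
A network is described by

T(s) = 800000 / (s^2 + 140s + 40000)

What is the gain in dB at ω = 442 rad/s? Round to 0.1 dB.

At s = jω = j442:
quadratic: (j442)² + 140·j442 + 40000 = -155364 + j61880 → |·| ≈ 1.6723e+05, ∠ ≈ 158.28°
|T| = 800000 / 1.6723e+05 ≈ 4.7838
Gain = 20 log₁₀(4.7838) ≈ 13.60 dB

13.6 dB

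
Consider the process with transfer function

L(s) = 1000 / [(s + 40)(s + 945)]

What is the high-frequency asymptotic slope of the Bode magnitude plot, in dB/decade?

Each pole contributes −20 dB/decade at high frequency; each zero contributes +20 dB/decade.
Net: 0 zero(s) − 2 pole(s) → -40 dB/decade.

-40 dB/decade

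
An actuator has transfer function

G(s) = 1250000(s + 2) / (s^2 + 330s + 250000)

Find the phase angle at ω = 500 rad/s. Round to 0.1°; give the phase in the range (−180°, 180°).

At s = jω = j500:
zero (s+2): 2 + j500 → |·| = √(2²+500²) = √250004 ≈ 500, ∠ = arctan(500/2) ≈ 89.77°
quadratic: (j500)² + 330·j500 + 250000 = 0 + j165000 → |·| ≈ 1.65e+05, ∠ ≈ 90.00°
∠G = 89.77° − 90.00° = -0.23°

-0.2°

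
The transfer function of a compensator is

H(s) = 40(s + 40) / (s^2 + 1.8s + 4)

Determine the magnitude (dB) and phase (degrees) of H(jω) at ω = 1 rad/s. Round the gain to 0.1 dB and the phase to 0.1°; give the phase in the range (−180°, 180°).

At s = jω = j1:
zero (s+40): 40 + j1 → |·| = √(40²+1²) = √1601 ≈ 40.012, ∠ = arctan(1/40) ≈ 1.43°
quadratic: (j1)² + 1.8·j1 + 4 = 3 + j1.8 → |·| ≈ 3.4986, ∠ ≈ 30.96°
|H| = 40 · 40.012 / 3.4986 ≈ 457.46
Gain = 20 log₁₀(457.46) ≈ 53.21 dB
∠H = 1.43° − 30.96° = -29.53°

53.2 dB, -29.5°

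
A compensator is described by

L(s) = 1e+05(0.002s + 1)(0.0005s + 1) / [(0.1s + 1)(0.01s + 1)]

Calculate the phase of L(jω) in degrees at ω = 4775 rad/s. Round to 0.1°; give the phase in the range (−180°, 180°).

At ω = 4775 rad/s:
zero (1 + j4775·0.002) = 1 + j9.55 → |·| ≈ 9.6022, ∠ ≈ 84.02°
zero (1 + j4775·0.0005) = 1 + j2.3875 → |·| ≈ 2.5885, ∠ ≈ 67.27°
pole (1 + j4775·0.1) = 1 + j477.5 → |·| ≈ 477.5, ∠ ≈ 89.88°
pole (1 + j4775·0.01) = 1 + j47.75 → |·| ≈ 47.76, ∠ ≈ 88.80°
∠L = (84.02° + 67.27°) − (89.88° + 88.80°) = -27.39°

-27.4°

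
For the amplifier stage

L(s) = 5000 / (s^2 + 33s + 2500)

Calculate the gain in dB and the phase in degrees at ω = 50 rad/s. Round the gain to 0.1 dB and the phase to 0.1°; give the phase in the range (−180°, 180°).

9.6 dB, -90.0°

At s = jω = j50:
quadratic: (j50)² + 33·j50 + 2500 = 0 + j1650 → |·| ≈ 1650, ∠ ≈ 90.00°
|L| = 5000 / 1650 ≈ 3.0303
Gain = 20 log₁₀(3.0303) ≈ 9.63 dB
∠L = 0.00° − 90.00° = -90.00°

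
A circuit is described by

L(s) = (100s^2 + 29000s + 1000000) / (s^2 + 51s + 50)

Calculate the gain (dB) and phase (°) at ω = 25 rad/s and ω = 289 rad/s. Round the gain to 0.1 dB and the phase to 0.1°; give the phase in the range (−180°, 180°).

ω = 25: 58.6 dB, -76.6°; ω = 289: 42.4 dB, -38.7°

Substitute s = j25:
Numerator: 100(j25)^2 + 29000(j25) + 1000000 = 937500 + j725000
Denominator: (j25)^2 + 51(j25) + 50 = -575 + j1275
|N| = √(937500² + 725000²) ≈ 1.1851e+06, ∠N ≈ 37.72°
|D| = √(575² + 1275²) ≈ 1398.7, ∠D ≈ 114.27°
|L| = 1.1851e+06 / 1398.7 ≈ 847.29
Gain = 20 log₁₀(847.29) ≈ 58.56 dB
∠L = 37.72° − 114.27° = -76.55°

Substitute s = j289:
Numerator: 100(j289)^2 + 29000(j289) + 1000000 = -7352100 + j8381000
Denominator: (j289)^2 + 51(j289) + 50 = -83471 + j14739
|N| = √(7352100² + 8381000²) ≈ 1.1149e+07, ∠N ≈ 131.26°
|D| = √(83471² + 14739²) ≈ 84762, ∠D ≈ 169.99°
|L| = 1.1149e+07 / 84762 ≈ 131.53
Gain = 20 log₁₀(131.53) ≈ 42.38 dB
∠L = 131.26° − 169.99° = -38.73°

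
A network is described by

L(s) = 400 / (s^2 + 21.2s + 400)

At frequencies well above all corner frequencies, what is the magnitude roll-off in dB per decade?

-40 dB/decade

Each pole contributes −20 dB/decade at high frequency; each zero contributes +20 dB/decade.
Net: 0 zero(s) − 2 pole(s) → -40 dB/decade.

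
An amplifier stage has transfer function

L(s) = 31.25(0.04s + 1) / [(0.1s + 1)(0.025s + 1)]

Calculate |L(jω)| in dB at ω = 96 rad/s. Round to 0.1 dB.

13.9 dB

At ω = 96 rad/s:
zero (1 + j96·0.04) = 1 + j3.84 → |·| ≈ 3.9681, ∠ ≈ 75.40°
pole (1 + j96·0.1) = 1 + j9.6 → |·| ≈ 9.6519, ∠ ≈ 84.05°
pole (1 + j96·0.025) = 1 + j2.4 → |·| ≈ 2.6, ∠ ≈ 67.38°
|L| = 31.25 · 3.9681 / (9.6519 · 2.6) ≈ 4.9414
Gain = 20 log₁₀(4.9414) ≈ 13.88 dB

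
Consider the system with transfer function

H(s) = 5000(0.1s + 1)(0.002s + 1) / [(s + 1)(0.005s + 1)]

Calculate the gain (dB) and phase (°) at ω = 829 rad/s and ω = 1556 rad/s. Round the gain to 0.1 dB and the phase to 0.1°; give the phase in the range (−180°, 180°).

At ω = 829 rad/s:
zero (1 + j829·0.1) = 1 + j82.9 → |·| ≈ 82.906, ∠ ≈ 89.31°
zero (1 + j829·0.002) = 1 + j1.658 → |·| ≈ 1.9362, ∠ ≈ 58.90°
pole (1 + j829·1) = 1 + j829 → |·| ≈ 829, ∠ ≈ 89.93°
pole (1 + j829·0.005) = 1 + j4.145 → |·| ≈ 4.2639, ∠ ≈ 76.44°
|H| = 5000 · 82.906 · 1.9362 / (829 · 4.2639) ≈ 227.06
Gain = 20 log₁₀(227.06) ≈ 47.12 dB
∠H = (89.31° + 58.90°) − (89.93° + 76.44°) = -18.16°

At ω = 1556 rad/s:
zero (1 + j1556·0.1) = 1 + j155.6 → |·| ≈ 155.6, ∠ ≈ 89.63°
zero (1 + j1556·0.002) = 1 + j3.112 → |·| ≈ 3.2687, ∠ ≈ 72.19°
pole (1 + j1556·1) = 1 + j1556 → |·| ≈ 1556, ∠ ≈ 89.96°
pole (1 + j1556·0.005) = 1 + j7.78 → |·| ≈ 7.844, ∠ ≈ 82.68°
|H| = 5000 · 155.6 · 3.2687 / (1556 · 7.844) ≈ 208.36
Gain = 20 log₁₀(208.36) ≈ 46.38 dB
∠H = (89.63° + 72.19°) − (89.96° + 82.68°) = -10.82°

ω = 829: 47.1 dB, -18.2°; ω = 1556: 46.4 dB, -10.8°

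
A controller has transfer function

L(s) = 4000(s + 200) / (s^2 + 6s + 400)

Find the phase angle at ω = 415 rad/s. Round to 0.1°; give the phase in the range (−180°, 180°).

-114.9°

At s = jω = j415:
zero (s+200): 200 + j415 → |·| = √(200²+415²) = √212225 ≈ 460.68, ∠ = arctan(415/200) ≈ 64.27°
quadratic: (j415)² + 6·j415 + 400 = -171825 + j2490 → |·| ≈ 1.7184e+05, ∠ ≈ 179.17°
∠L = 64.27° − 179.17° = -114.90°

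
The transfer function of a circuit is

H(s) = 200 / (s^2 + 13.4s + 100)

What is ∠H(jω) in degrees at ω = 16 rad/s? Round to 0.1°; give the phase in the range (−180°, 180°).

-126.0°

At s = jω = j16:
quadratic: (j16)² + 13.4·j16 + 100 = -156 + j214.4 → |·| ≈ 265.15, ∠ ≈ 126.04°
∠H = 0.00° − 126.04° = -126.04°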